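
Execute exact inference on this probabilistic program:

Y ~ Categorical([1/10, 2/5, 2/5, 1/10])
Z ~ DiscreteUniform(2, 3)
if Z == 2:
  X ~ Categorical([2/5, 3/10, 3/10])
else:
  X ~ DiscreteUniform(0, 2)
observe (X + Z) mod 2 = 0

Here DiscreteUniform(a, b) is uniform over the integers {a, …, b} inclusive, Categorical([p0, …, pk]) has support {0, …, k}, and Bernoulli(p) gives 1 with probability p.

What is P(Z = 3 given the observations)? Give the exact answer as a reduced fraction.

P(Z = 3 | obs) = 10/31

Enumerate traces; 12 have nonzero weight after conditioning:
  (Y=0, Z=2, X=0) weight 1/50
  (Y=0, Z=2, X=2) weight 3/200
  (Y=0, Z=3, X=1) weight 1/60
  (Y=1, Z=2, X=0) weight 2/25
  (Y=1, Z=2, X=2) weight 3/50
  (Y=1, Z=3, X=1) weight 1/15
  (Y=2, Z=2, X=0) weight 2/25
  (Y=2, Z=2, X=2) weight 3/50
  … 4 more
Group by Z:
  weight(Z=2) = 7/20
  weight(Z=3) = 1/6
Total weight = 7/20 + 1/6 = 31/60
P(Z=2 | obs) = 7/20 / 31/60 = 21/31
P(Z=3 | obs) = 1/6 / 31/60 = 10/31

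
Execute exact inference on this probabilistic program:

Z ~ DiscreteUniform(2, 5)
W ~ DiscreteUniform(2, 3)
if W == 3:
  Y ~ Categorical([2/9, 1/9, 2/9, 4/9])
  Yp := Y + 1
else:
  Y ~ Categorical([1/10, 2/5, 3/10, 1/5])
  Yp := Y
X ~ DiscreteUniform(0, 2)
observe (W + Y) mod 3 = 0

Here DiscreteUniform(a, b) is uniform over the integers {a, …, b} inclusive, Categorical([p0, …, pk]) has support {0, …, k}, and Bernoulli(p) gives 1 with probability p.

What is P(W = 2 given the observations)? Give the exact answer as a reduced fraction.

P(W = 2 | obs) = 3/8

Enumerate traces; 36 have nonzero weight after conditioning:
  (Z=2, W=2, Y=1, X=0) weight 1/60
  (Z=2, W=2, Y=1, X=1) weight 1/60
  (Z=2, W=2, Y=1, X=2) weight 1/60
  (Z=2, W=3, Y=0, X=0) weight 1/108
  (Z=2, W=3, Y=0, X=1) weight 1/108
  (Z=2, W=3, Y=0, X=2) weight 1/108
  (Z=2, W=3, Y=3, X=0) weight 1/54
  (Z=2, W=3, Y=3, X=1) weight 1/54
  … 28 more
Group by W:
  weight(W=2) = 1/5
  weight(W=3) = 1/3
Total weight = 1/5 + 1/3 = 8/15
P(W=2 | obs) = 1/5 / 8/15 = 3/8
P(W=3 | obs) = 1/3 / 8/15 = 5/8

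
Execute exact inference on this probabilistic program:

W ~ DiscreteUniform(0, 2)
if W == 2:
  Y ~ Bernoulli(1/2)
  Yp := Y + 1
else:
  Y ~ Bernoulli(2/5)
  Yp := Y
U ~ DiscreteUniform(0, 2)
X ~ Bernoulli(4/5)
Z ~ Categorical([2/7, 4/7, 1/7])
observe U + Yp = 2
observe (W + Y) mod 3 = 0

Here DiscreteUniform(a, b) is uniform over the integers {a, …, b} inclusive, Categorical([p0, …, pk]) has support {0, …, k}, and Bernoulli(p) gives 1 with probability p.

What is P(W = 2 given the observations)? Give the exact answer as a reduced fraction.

Enumerate traces; 12 have nonzero weight after conditioning:
  (W=0, Y=0, U=2, X=0, Z=0) weight 2/525
  (W=0, Y=0, U=2, X=0, Z=1) weight 4/525
  (W=0, Y=0, U=2, X=0, Z=2) weight 1/525
  (W=0, Y=0, U=2, X=1, Z=0) weight 8/525
  (W=0, Y=0, U=2, X=1, Z=1) weight 16/525
  (W=0, Y=0, U=2, X=1, Z=2) weight 4/525
  (W=2, Y=1, U=0, X=0, Z=0) weight 1/315
  (W=2, Y=1, U=0, X=0, Z=1) weight 2/315
  … 4 more
Group by W:
  weight(W=0) = 1/15
  weight(W=2) = 1/18
Total weight = 1/15 + 1/18 = 11/90
P(W=0 | obs) = 1/15 / 11/90 = 6/11
P(W=2 | obs) = 1/18 / 11/90 = 5/11

P(W = 2 | obs) = 5/11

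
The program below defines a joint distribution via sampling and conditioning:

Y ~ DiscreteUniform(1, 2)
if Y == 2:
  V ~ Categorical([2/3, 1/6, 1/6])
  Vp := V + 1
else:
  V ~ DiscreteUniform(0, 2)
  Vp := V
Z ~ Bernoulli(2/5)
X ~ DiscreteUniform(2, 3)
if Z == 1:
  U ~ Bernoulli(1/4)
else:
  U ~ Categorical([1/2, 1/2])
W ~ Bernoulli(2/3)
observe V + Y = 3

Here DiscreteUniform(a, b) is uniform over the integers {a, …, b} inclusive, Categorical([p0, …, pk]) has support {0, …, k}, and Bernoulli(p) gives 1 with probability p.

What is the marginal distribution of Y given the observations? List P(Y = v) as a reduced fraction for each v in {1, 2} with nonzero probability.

Enumerate traces; 32 have nonzero weight after conditioning:
  (Y=1, V=2, Z=0, X=2, U=0, W=0) weight 1/120
  (Y=1, V=2, Z=0, X=2, U=0, W=1) weight 1/60
  (Y=1, V=2, Z=0, X=2, U=1, W=0) weight 1/120
  (Y=1, V=2, Z=0, X=2, U=1, W=1) weight 1/60
  (Y=1, V=2, Z=0, X=3, U=0, W=0) weight 1/120
  (Y=1, V=2, Z=0, X=3, U=0, W=1) weight 1/60
  (Y=1, V=2, Z=0, X=3, U=1, W=0) weight 1/120
  (Y=1, V=2, Z=0, X=3, U=1, W=1) weight 1/60
  (Y=2, V=1, Z=0, X=2, U=0, W=0) weight 1/240
  … 23 more
Group by Y:
  weight(Y=1) = 1/6
  weight(Y=2) = 1/12
Total weight = 1/6 + 1/12 = 1/4
P(Y=1 | obs) = 1/6 / 1/4 = 2/3
P(Y=2 | obs) = 1/12 / 1/4 = 1/3

P(Y=1) = 2/3, P(Y=2) = 1/3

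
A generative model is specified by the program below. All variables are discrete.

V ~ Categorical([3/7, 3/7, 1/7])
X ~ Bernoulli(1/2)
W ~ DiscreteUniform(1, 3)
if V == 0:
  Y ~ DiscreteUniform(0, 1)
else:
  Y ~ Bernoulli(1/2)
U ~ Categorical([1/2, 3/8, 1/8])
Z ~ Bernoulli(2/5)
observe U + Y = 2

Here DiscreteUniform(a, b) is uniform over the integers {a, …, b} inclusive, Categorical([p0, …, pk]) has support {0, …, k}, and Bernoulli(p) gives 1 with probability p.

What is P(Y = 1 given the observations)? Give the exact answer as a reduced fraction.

Enumerate traces; 72 have nonzero weight after conditioning:
  (V=0, X=0, W=1, Y=0, U=2, Z=0) weight 3/1120
  (V=0, X=0, W=1, Y=0, U=2, Z=1) weight 1/560
  (V=0, X=0, W=1, Y=1, U=1, Z=0) weight 9/1120
  (V=0, X=0, W=1, Y=1, U=1, Z=1) weight 3/560
  (V=0, X=0, W=2, Y=0, U=2, Z=0) weight 3/1120
  (V=0, X=0, W=2, Y=0, U=2, Z=1) weight 1/560
  (V=0, X=0, W=2, Y=1, U=1, Z=0) weight 9/1120
  (V=0, X=0, W=2, Y=1, U=1, Z=1) weight 3/560
  … 64 more
Group by Y:
  weight(Y=0) = 1/16
  weight(Y=1) = 3/16
Total weight = 1/16 + 3/16 = 1/4
P(Y=0 | obs) = 1/16 / 1/4 = 1/4
P(Y=1 | obs) = 3/16 / 1/4 = 3/4

P(Y = 1 | obs) = 3/4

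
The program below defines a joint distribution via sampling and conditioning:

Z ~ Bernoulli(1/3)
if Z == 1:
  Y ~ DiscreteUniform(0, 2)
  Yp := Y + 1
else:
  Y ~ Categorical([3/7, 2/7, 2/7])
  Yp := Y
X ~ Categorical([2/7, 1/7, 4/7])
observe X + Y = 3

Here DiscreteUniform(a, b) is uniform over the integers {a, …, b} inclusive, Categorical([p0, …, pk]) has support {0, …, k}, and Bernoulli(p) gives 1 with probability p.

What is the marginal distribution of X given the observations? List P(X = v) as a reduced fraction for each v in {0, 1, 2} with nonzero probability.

Enumerate traces; 4 have nonzero weight after conditioning:
  (Z=0, Y=1, X=2) weight 16/147
  (Z=0, Y=2, X=1) weight 4/147
  (Z=1, Y=1, X=2) weight 4/63
  (Z=1, Y=2, X=1) weight 1/63
Group by X:
  weight(X=1) = 19/441
  weight(X=2) = 76/441
Total weight = 19/441 + 76/441 = 95/441
P(X=1 | obs) = 19/441 / 95/441 = 1/5
P(X=2 | obs) = 76/441 / 95/441 = 4/5

P(X=1) = 1/5, P(X=2) = 4/5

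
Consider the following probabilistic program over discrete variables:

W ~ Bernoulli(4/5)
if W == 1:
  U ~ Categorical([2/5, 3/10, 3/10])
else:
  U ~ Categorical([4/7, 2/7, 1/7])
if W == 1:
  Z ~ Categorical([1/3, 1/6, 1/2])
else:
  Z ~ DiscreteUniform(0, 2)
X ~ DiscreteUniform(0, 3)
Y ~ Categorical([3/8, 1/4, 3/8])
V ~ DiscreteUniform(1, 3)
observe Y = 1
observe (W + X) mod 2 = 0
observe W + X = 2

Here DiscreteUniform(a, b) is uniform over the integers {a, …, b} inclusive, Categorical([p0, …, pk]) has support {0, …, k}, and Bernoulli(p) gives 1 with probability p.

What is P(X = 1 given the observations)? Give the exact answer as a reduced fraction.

Enumerate traces; 54 have nonzero weight after conditioning:
  (W=0, U=0, Z=0, X=2, Y=1, V=1) weight 1/1260
  (W=0, U=0, Z=0, X=2, Y=1, V=2) weight 1/1260
  (W=0, U=0, Z=0, X=2, Y=1, V=3) weight 1/1260
  (W=0, U=0, Z=1, X=2, Y=1, V=1) weight 1/1260
  (W=0, U=0, Z=1, X=2, Y=1, V=2) weight 1/1260
  (W=0, U=0, Z=1, X=2, Y=1, V=3) weight 1/1260
  (W=0, U=0, Z=2, X=2, Y=1, V=1) weight 1/1260
  (W=0, U=0, Z=2, X=2, Y=1, V=2) weight 1/1260
  (W=1, U=0, Z=0, X=1, Y=1, V=1) weight 1/450
  … 45 more
Group by X:
  weight(X=1) = 1/20
  weight(X=2) = 1/80
Total weight = 1/20 + 1/80 = 1/16
P(X=1 | obs) = 1/20 / 1/16 = 4/5
P(X=2 | obs) = 1/80 / 1/16 = 1/5

P(X = 1 | obs) = 4/5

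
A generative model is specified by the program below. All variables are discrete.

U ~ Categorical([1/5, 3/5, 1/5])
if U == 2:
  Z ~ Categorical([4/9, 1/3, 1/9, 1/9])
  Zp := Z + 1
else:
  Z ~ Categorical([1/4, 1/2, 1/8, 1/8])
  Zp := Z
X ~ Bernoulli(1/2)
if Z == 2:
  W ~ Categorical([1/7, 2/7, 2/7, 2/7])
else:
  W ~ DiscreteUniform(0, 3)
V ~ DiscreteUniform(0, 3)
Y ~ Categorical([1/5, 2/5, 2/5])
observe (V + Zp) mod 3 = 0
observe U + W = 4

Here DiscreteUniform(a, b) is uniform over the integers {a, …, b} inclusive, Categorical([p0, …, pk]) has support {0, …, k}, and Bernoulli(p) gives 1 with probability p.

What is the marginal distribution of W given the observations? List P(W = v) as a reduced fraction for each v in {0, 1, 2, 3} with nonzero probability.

Enumerate traces; 66 have nonzero weight after conditioning:
  (U=1, Z=0, X=0, W=3, V=0, Y=0) weight 3/3200
  (U=1, Z=0, X=0, W=3, V=0, Y=1) weight 3/1600
  (U=1, Z=0, X=0, W=3, V=0, Y=2) weight 3/1600
  (U=1, Z=0, X=0, W=3, V=3, Y=0) weight 3/3200
  (U=1, Z=0, X=0, W=3, V=3, Y=1) weight 3/1600
  (U=1, Z=0, X=0, W=3, V=3, Y=2) weight 3/1600
  (U=1, Z=0, X=1, W=3, V=0, Y=0) weight 3/3200
  (U=1, Z=0, X=1, W=3, V=0, Y=1) weight 3/1600
  (U=2, Z=0, X=0, W=2, V=2, Y=0) weight 1/1800
  … 57 more
Group by W:
  weight(W=2) = 1/70
  weight(W=3) = 117/2240
Total weight = 1/70 + 117/2240 = 149/2240
P(W=2 | obs) = 1/70 / 149/2240 = 32/149
P(W=3 | obs) = 117/2240 / 149/2240 = 117/149

P(W=2) = 32/149, P(W=3) = 117/149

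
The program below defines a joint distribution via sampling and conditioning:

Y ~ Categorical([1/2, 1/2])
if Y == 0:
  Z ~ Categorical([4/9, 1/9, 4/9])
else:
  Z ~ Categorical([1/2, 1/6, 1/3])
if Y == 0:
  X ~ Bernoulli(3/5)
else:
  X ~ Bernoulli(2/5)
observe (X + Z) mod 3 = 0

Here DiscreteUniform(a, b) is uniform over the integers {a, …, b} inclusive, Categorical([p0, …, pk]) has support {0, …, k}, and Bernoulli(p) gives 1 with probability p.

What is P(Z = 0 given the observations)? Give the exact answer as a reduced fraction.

P(Z = 0 | obs) = 43/79

Enumerate traces; 4 have nonzero weight after conditioning:
  (Y=0, Z=0, X=0) weight 4/45
  (Y=0, Z=2, X=1) weight 2/15
  (Y=1, Z=0, X=0) weight 3/20
  (Y=1, Z=2, X=1) weight 1/15
Group by Z:
  weight(Z=0) = 43/180
  weight(Z=2) = 1/5
Total weight = 43/180 + 1/5 = 79/180
P(Z=0 | obs) = 43/180 / 79/180 = 43/79
P(Z=2 | obs) = 1/5 / 79/180 = 36/79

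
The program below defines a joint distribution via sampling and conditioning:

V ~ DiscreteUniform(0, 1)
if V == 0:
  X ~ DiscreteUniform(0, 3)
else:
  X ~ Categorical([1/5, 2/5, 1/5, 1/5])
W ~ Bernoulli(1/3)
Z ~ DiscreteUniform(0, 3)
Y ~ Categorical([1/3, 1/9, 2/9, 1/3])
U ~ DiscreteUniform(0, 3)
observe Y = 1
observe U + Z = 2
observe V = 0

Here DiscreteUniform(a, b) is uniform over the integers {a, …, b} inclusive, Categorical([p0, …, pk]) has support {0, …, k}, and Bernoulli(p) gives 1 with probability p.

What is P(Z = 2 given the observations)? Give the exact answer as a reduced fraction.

P(Z = 2 | obs) = 1/3

Enumerate traces; 24 have nonzero weight after conditioning:
  (V=0, X=0, W=0, Z=0, Y=1, U=2) weight 1/1728
  (V=0, X=0, W=0, Z=1, Y=1, U=1) weight 1/1728
  (V=0, X=0, W=0, Z=2, Y=1, U=0) weight 1/1728
  (V=0, X=0, W=1, Z=0, Y=1, U=2) weight 1/3456
  (V=0, X=0, W=1, Z=1, Y=1, U=1) weight 1/3456
  (V=0, X=0, W=1, Z=2, Y=1, U=0) weight 1/3456
  (V=0, X=1, W=0, Z=0, Y=1, U=2) weight 1/1728
  (V=0, X=1, W=0, Z=1, Y=1, U=1) weight 1/1728
  … 16 more
Group by Z:
  weight(Z=0) = 1/288
  weight(Z=1) = 1/288
  weight(Z=2) = 1/288
Total weight = 1/288 + 1/288 + 1/288 = 1/96
P(Z=0 | obs) = 1/288 / 1/96 = 1/3
P(Z=1 | obs) = 1/288 / 1/96 = 1/3
P(Z=2 | obs) = 1/288 / 1/96 = 1/3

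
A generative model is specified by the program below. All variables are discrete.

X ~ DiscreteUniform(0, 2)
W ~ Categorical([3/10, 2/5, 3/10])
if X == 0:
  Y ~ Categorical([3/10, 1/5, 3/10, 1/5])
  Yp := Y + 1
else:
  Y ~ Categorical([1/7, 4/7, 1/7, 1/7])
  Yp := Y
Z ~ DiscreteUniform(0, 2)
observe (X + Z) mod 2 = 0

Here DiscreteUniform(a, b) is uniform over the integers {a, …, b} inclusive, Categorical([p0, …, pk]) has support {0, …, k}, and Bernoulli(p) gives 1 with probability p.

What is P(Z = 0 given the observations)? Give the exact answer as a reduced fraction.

P(Z = 0 | obs) = 2/5

Enumerate traces; 60 have nonzero weight after conditioning:
  (X=0, W=0, Y=0, Z=0) weight 1/100
  (X=0, W=0, Y=0, Z=2) weight 1/100
  (X=0, W=0, Y=1, Z=0) weight 1/150
  (X=0, W=0, Y=1, Z=2) weight 1/150
  (X=0, W=0, Y=2, Z=0) weight 1/100
  (X=0, W=0, Y=2, Z=2) weight 1/100
  (X=0, W=0, Y=3, Z=0) weight 1/150
  (X=0, W=0, Y=3, Z=2) weight 1/150
  (X=1, W=0, Y=0, Z=1) weight 1/210
  … 51 more
Group by Z:
  weight(Z=0) = 2/9
  weight(Z=1) = 1/9
  weight(Z=2) = 2/9
Total weight = 2/9 + 1/9 + 2/9 = 5/9
P(Z=0 | obs) = 2/9 / 5/9 = 2/5
P(Z=1 | obs) = 1/9 / 5/9 = 1/5
P(Z=2 | obs) = 2/9 / 5/9 = 2/5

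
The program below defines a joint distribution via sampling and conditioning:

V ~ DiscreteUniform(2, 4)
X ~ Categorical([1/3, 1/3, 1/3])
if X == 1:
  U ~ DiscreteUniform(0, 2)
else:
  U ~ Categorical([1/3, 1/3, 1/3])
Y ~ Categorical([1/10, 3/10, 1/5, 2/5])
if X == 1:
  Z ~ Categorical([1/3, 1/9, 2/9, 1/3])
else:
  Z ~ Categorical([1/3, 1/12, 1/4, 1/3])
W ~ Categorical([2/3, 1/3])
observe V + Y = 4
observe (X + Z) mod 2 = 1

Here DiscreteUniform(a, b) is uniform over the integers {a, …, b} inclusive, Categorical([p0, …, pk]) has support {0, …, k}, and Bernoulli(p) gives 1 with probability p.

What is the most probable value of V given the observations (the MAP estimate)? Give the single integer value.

argmax_v P(V = v | obs) = 3

Enumerate traces; 108 have nonzero weight after conditioning:
  (V=2, X=0, U=0, Y=2, Z=1, W=0) weight 1/2430
  (V=2, X=0, U=0, Y=2, Z=1, W=1) weight 1/4860
  (V=2, X=0, U=0, Y=2, Z=3, W=0) weight 2/1215
  (V=2, X=0, U=0, Y=2, Z=3, W=1) weight 1/1215
  (V=2, X=0, U=1, Y=2, Z=1, W=0) weight 1/2430
  (V=2, X=0, U=1, Y=2, Z=1, W=1) weight 1/4860
  (V=2, X=0, U=1, Y=2, Z=3, W=0) weight 2/1215
  (V=2, X=0, U=1, Y=2, Z=3, W=1) weight 1/1215
  (V=3, X=0, U=0, Y=1, Z=1, W=0) weight 1/1620
  (V=4, X=0, U=0, Y=0, Z=1, W=0) weight 1/4860
  … 98 more
Group by V:
  weight(V=2) = 5/162
  weight(V=3) = 5/108
  weight(V=4) = 5/324
Total weight = 5/162 + 5/108 + 5/324 = 5/54
P(V=2 | obs) = 5/162 / 5/54 = 1/3
P(V=3 | obs) = 5/108 / 5/54 = 1/2
P(V=4 | obs) = 5/324 / 5/54 = 1/6
argmax = 3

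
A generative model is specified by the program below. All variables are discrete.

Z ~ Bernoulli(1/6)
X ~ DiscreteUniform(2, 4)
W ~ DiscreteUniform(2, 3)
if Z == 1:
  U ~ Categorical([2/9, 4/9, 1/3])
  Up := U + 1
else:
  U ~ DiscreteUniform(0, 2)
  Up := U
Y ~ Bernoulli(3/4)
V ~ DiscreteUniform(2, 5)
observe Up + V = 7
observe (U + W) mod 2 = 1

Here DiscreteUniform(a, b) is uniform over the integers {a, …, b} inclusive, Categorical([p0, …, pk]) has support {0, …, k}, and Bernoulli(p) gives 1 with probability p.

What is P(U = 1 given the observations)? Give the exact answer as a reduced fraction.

Enumerate traces; 18 have nonzero weight after conditioning:
  (Z=0, X=2, W=3, U=2, Y=0, V=5) weight 5/1728
  (Z=0, X=2, W=3, U=2, Y=1, V=5) weight 5/576
  (Z=0, X=3, W=3, U=2, Y=0, V=5) weight 5/1728
  (Z=0, X=3, W=3, U=2, Y=1, V=5) weight 5/576
  (Z=0, X=4, W=3, U=2, Y=0, V=5) weight 5/1728
  (Z=0, X=4, W=3, U=2, Y=1, V=5) weight 5/576
  (Z=1, X=2, W=2, U=1, Y=0, V=5) weight 1/1296
  (Z=1, X=2, W=2, U=1, Y=1, V=5) weight 1/432
  … 10 more
Group by U:
  weight(U=1) = 1/108
  weight(U=2) = 1/24
Total weight = 1/108 + 1/24 = 11/216
P(U=1 | obs) = 1/108 / 11/216 = 2/11
P(U=2 | obs) = 1/24 / 11/216 = 9/11

P(U = 1 | obs) = 2/11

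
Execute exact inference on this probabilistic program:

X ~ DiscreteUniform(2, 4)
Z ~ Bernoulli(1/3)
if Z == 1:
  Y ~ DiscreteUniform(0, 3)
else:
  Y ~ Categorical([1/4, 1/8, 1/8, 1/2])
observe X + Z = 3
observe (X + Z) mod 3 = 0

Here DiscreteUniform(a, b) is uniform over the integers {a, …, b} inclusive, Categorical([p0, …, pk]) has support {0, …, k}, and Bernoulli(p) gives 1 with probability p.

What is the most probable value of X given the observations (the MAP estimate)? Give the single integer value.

Enumerate traces; 8 have nonzero weight after conditioning:
  (X=2, Z=1, Y=0) weight 1/36
  (X=2, Z=1, Y=1) weight 1/36
  (X=2, Z=1, Y=2) weight 1/36
  (X=2, Z=1, Y=3) weight 1/36
  (X=3, Z=0, Y=0) weight 1/18
  (X=3, Z=0, Y=1) weight 1/36
  (X=3, Z=0, Y=2) weight 1/36
  (X=3, Z=0, Y=3) weight 1/9
Group by X:
  weight(X=2) = 1/9
  weight(X=3) = 2/9
Total weight = 1/9 + 2/9 = 1/3
P(X=2 | obs) = 1/9 / 1/3 = 1/3
P(X=3 | obs) = 2/9 / 1/3 = 2/3
argmax = 3

argmax_v P(X = v | obs) = 3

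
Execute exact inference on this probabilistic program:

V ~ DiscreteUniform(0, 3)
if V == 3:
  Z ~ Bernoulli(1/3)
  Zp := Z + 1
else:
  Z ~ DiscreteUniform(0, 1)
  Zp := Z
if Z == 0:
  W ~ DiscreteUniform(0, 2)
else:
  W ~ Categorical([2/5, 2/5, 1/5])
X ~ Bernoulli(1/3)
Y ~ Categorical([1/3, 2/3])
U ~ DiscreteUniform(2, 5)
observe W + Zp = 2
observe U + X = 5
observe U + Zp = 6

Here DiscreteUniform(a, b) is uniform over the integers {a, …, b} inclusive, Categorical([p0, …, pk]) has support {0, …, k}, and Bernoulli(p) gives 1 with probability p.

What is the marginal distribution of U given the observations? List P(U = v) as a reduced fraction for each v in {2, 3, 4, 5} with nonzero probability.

Enumerate traces; 10 have nonzero weight after conditioning:
  (V=0, Z=1, W=1, X=0, Y=0, U=5) weight 1/360
  (V=0, Z=1, W=1, X=0, Y=1, U=5) weight 1/180
  (V=1, Z=1, W=1, X=0, Y=0, U=5) weight 1/360
  (V=1, Z=1, W=1, X=0, Y=1, U=5) weight 1/180
  (V=2, Z=1, W=1, X=0, Y=0, U=5) weight 1/360
  (V=2, Z=1, W=1, X=0, Y=1, U=5) weight 1/180
  (V=3, Z=0, W=1, X=0, Y=0, U=5) weight 1/324
  (V=3, Z=0, W=1, X=0, Y=1, U=5) weight 1/162
  (V=3, Z=1, W=0, X=1, Y=0, U=4) weight 1/1080
  … 1 more
Group by U:
  weight(U=4) = 1/360
  weight(U=5) = 37/1080
Total weight = 1/360 + 37/1080 = 1/27
P(U=4 | obs) = 1/360 / 1/27 = 3/40
P(U=5 | obs) = 37/1080 / 1/27 = 37/40

P(U=4) = 3/40, P(U=5) = 37/40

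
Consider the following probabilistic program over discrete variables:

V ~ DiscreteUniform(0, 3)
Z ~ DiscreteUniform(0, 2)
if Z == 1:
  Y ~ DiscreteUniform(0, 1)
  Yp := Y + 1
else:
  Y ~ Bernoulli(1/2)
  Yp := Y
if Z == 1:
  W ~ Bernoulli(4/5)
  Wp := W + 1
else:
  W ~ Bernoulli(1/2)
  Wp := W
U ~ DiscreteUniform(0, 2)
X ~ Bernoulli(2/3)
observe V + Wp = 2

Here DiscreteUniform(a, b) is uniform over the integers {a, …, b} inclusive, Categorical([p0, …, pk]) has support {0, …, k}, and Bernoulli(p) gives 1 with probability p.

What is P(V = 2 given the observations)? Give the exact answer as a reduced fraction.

P(V = 2 | obs) = 1/3

Enumerate traces; 72 have nonzero weight after conditioning:
  (V=0, Z=1, Y=0, W=1, U=0, X=0) weight 1/270
  (V=0, Z=1, Y=0, W=1, U=0, X=1) weight 1/135
  (V=0, Z=1, Y=0, W=1, U=1, X=0) weight 1/270
  (V=0, Z=1, Y=0, W=1, U=1, X=1) weight 1/135
  (V=0, Z=1, Y=0, W=1, U=2, X=0) weight 1/270
  (V=0, Z=1, Y=0, W=1, U=2, X=1) weight 1/135
  (V=0, Z=1, Y=1, W=1, U=0, X=0) weight 1/270
  (V=0, Z=1, Y=1, W=1, U=0, X=1) weight 1/135
  (V=1, Z=0, Y=0, W=1, U=0, X=0) weight 1/432
  (V=2, Z=0, Y=0, W=0, U=0, X=0) weight 1/432
  … 62 more
Group by V:
  weight(V=0) = 1/15
  weight(V=1) = 1/10
  weight(V=2) = 1/12
Total weight = 1/15 + 1/10 + 1/12 = 1/4
P(V=0 | obs) = 1/15 / 1/4 = 4/15
P(V=1 | obs) = 1/10 / 1/4 = 2/5
P(V=2 | obs) = 1/12 / 1/4 = 1/3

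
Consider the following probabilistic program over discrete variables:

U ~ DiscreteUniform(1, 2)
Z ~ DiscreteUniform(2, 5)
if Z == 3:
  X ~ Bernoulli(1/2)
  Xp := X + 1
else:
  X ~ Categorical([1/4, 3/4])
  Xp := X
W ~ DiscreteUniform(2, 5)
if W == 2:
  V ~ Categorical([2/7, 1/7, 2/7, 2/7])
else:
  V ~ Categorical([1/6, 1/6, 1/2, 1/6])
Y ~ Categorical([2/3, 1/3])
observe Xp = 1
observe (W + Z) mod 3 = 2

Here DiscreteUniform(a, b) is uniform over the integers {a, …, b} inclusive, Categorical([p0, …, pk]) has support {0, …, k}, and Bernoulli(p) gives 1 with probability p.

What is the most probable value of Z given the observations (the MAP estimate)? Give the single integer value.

argmax_v P(Z = v | obs) = 3

Enumerate traces; 80 have nonzero weight after conditioning:
  (U=1, Z=2, X=1, W=3, V=0, Y=0) weight 1/384
  (U=1, Z=2, X=1, W=3, V=0, Y=1) weight 1/768
  (U=1, Z=2, X=1, W=3, V=1, Y=0) weight 1/384
  (U=1, Z=2, X=1, W=3, V=1, Y=1) weight 1/768
  (U=1, Z=2, X=1, W=3, V=2, Y=0) weight 1/128
  (U=1, Z=2, X=1, W=3, V=2, Y=1) weight 1/256
  (U=1, Z=2, X=1, W=3, V=3, Y=0) weight 1/384
  (U=1, Z=2, X=1, W=3, V=3, Y=1) weight 1/768
  (U=1, Z=3, X=0, W=2, V=0, Y=0) weight 1/336
  (U=1, Z=4, X=1, W=4, V=0, Y=0) weight 1/384
  … 70 more
Group by Z:
  weight(Z=2) = 3/64
  weight(Z=3) = 1/16
  weight(Z=4) = 3/64
  weight(Z=5) = 3/64
Total weight = 3/64 + 1/16 + 3/64 + 3/64 = 13/64
P(Z=2 | obs) = 3/64 / 13/64 = 3/13
P(Z=3 | obs) = 1/16 / 13/64 = 4/13
P(Z=4 | obs) = 3/64 / 13/64 = 3/13
P(Z=5 | obs) = 3/64 / 13/64 = 3/13
argmax = 3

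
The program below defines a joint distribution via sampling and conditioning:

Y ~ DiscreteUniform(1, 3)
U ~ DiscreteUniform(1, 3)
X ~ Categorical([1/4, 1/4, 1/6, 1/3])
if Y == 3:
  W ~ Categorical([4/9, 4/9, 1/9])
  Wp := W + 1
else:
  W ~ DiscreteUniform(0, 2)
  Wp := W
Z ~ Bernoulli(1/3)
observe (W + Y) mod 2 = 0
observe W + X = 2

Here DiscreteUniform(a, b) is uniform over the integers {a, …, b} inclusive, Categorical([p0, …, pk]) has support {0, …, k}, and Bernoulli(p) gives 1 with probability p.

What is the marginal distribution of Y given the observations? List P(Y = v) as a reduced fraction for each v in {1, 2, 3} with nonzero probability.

P(Y=1) = 1/4, P(Y=2) = 5/12, P(Y=3) = 1/3

Enumerate traces; 24 have nonzero weight after conditioning:
  (Y=1, U=1, X=1, W=1, Z=0) weight 1/162
  (Y=1, U=1, X=1, W=1, Z=1) weight 1/324
  (Y=1, U=2, X=1, W=1, Z=0) weight 1/162
  (Y=1, U=2, X=1, W=1, Z=1) weight 1/324
  (Y=1, U=3, X=1, W=1, Z=0) weight 1/162
  (Y=1, U=3, X=1, W=1, Z=1) weight 1/324
  (Y=2, U=1, X=0, W=2, Z=0) weight 1/162
  (Y=2, U=1, X=0, W=2, Z=1) weight 1/324
  (Y=3, U=1, X=1, W=1, Z=0) weight 2/243
  … 15 more
Group by Y:
  weight(Y=1) = 1/36
  weight(Y=2) = 5/108
  weight(Y=3) = 1/27
Total weight = 1/36 + 5/108 + 1/27 = 1/9
P(Y=1 | obs) = 1/36 / 1/9 = 1/4
P(Y=2 | obs) = 5/108 / 1/9 = 5/12
P(Y=3 | obs) = 1/27 / 1/9 = 1/3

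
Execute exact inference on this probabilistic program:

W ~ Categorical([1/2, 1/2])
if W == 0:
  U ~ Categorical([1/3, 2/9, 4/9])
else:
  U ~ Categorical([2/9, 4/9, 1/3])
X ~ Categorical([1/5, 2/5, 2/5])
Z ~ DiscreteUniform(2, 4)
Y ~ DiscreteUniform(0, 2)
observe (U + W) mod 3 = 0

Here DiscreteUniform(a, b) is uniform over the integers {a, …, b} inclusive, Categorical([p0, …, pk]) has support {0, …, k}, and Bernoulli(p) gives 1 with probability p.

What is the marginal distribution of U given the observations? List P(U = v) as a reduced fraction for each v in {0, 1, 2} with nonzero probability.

P(U=0) = 1/2, P(U=2) = 1/2

Enumerate traces; 54 have nonzero weight after conditioning:
  (W=0, U=0, X=0, Z=2, Y=0) weight 1/270
  (W=0, U=0, X=0, Z=2, Y=1) weight 1/270
  (W=0, U=0, X=0, Z=2, Y=2) weight 1/270
  (W=0, U=0, X=0, Z=3, Y=0) weight 1/270
  (W=0, U=0, X=0, Z=3, Y=1) weight 1/270
  (W=0, U=0, X=0, Z=3, Y=2) weight 1/270
  (W=0, U=0, X=0, Z=4, Y=0) weight 1/270
  (W=0, U=0, X=0, Z=4, Y=1) weight 1/270
  (W=1, U=2, X=0, Z=2, Y=0) weight 1/270
  … 45 more
Group by U:
  weight(U=0) = 1/6
  weight(U=2) = 1/6
Total weight = 1/6 + 1/6 = 1/3
P(U=0 | obs) = 1/6 / 1/3 = 1/2
P(U=2 | obs) = 1/6 / 1/3 = 1/2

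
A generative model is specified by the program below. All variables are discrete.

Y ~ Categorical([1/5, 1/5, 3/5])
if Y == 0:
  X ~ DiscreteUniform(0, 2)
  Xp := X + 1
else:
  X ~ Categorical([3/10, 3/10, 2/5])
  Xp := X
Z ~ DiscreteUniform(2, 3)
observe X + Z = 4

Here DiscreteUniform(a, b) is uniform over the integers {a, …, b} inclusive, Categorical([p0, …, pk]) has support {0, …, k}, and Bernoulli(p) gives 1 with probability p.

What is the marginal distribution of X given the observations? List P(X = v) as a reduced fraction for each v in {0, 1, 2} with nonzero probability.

Enumerate traces; 6 have nonzero weight after conditioning:
  (Y=0, X=1, Z=3) weight 1/30
  (Y=0, X=2, Z=2) weight 1/30
  (Y=1, X=1, Z=3) weight 3/100
  (Y=1, X=2, Z=2) weight 1/25
  (Y=2, X=1, Z=3) weight 9/100
  (Y=2, X=2, Z=2) weight 3/25
Group by X:
  weight(X=1) = 23/150
  weight(X=2) = 29/150
Total weight = 23/150 + 29/150 = 26/75
P(X=1 | obs) = 23/150 / 26/75 = 23/52
P(X=2 | obs) = 29/150 / 26/75 = 29/52

P(X=1) = 23/52, P(X=2) = 29/52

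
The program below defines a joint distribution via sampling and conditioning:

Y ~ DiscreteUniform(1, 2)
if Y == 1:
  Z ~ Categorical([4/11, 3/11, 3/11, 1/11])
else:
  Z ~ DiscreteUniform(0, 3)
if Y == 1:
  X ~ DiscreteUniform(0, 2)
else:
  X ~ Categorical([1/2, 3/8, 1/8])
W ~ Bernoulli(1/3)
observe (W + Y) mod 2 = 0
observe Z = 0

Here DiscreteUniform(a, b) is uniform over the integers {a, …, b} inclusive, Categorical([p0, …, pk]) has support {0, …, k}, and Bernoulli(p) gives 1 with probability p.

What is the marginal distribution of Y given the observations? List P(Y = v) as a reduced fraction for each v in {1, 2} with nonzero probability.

P(Y=1) = 8/19, P(Y=2) = 11/19

Enumerate traces; 6 have nonzero weight after conditioning:
  (Y=1, Z=0, X=0, W=1) weight 2/99
  (Y=1, Z=0, X=1, W=1) weight 2/99
  (Y=1, Z=0, X=2, W=1) weight 2/99
  (Y=2, Z=0, X=0, W=0) weight 1/24
  (Y=2, Z=0, X=1, W=0) weight 1/32
  (Y=2, Z=0, X=2, W=0) weight 1/96
Group by Y:
  weight(Y=1) = 2/33
  weight(Y=2) = 1/12
Total weight = 2/33 + 1/12 = 19/132
P(Y=1 | obs) = 2/33 / 19/132 = 8/19
P(Y=2 | obs) = 1/12 / 19/132 = 11/19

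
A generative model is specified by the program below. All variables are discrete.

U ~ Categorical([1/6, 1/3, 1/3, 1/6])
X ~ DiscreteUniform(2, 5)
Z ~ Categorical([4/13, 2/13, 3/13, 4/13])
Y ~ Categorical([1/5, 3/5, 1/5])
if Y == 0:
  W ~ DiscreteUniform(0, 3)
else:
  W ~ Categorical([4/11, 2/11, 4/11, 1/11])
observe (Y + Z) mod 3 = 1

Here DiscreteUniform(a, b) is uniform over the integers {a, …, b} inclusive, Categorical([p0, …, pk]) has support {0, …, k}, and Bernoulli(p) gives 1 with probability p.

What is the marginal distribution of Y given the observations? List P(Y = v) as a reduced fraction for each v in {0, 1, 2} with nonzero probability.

Enumerate traces; 256 have nonzero weight after conditioning:
  (U=0, X=2, Z=0, Y=1, W=0) weight 2/715
  (U=0, X=2, Z=0, Y=1, W=1) weight 1/715
  (U=0, X=2, Z=0, Y=1, W=2) weight 2/715
  (U=0, X=2, Z=0, Y=1, W=3) weight 1/1430
  (U=0, X=2, Z=1, Y=0, W=0) weight 1/3120
  (U=0, X=2, Z=1, Y=0, W=1) weight 1/3120
  (U=0, X=2, Z=1, Y=0, W=2) weight 1/3120
  (U=0, X=2, Z=1, Y=0, W=3) weight 1/3120
  (U=0, X=2, Z=2, Y=2, W=0) weight 1/1430
  … 247 more
Group by Y:
  weight(Y=0) = 2/65
  weight(Y=1) = 24/65
  weight(Y=2) = 3/65
Total weight = 2/65 + 24/65 + 3/65 = 29/65
P(Y=0 | obs) = 2/65 / 29/65 = 2/29
P(Y=1 | obs) = 24/65 / 29/65 = 24/29
P(Y=2 | obs) = 3/65 / 29/65 = 3/29

P(Y=0) = 2/29, P(Y=1) = 24/29, P(Y=2) = 3/29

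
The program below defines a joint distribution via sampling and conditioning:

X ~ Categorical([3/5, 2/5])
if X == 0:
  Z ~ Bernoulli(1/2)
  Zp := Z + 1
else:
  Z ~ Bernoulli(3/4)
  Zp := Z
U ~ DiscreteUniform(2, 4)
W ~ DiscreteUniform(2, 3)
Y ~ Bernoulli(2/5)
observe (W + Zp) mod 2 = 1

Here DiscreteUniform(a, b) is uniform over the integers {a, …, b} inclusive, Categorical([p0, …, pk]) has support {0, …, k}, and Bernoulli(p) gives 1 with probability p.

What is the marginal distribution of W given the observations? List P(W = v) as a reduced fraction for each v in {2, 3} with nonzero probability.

Enumerate traces; 24 have nonzero weight after conditioning:
  (X=0, Z=0, U=2, W=2, Y=0) weight 3/100
  (X=0, Z=0, U=2, W=2, Y=1) weight 1/50
  (X=0, Z=0, U=3, W=2, Y=0) weight 3/100
  (X=0, Z=0, U=3, W=2, Y=1) weight 1/50
  (X=0, Z=0, U=4, W=2, Y=0) weight 3/100
  (X=0, Z=0, U=4, W=2, Y=1) weight 1/50
  (X=0, Z=1, U=2, W=3, Y=0) weight 3/100
  (X=0, Z=1, U=2, W=3, Y=1) weight 1/50
  … 16 more
Group by W:
  weight(W=2) = 3/10
  weight(W=3) = 1/5
Total weight = 3/10 + 1/5 = 1/2
P(W=2 | obs) = 3/10 / 1/2 = 3/5
P(W=3 | obs) = 1/5 / 1/2 = 2/5

P(W=2) = 3/5, P(W=3) = 2/5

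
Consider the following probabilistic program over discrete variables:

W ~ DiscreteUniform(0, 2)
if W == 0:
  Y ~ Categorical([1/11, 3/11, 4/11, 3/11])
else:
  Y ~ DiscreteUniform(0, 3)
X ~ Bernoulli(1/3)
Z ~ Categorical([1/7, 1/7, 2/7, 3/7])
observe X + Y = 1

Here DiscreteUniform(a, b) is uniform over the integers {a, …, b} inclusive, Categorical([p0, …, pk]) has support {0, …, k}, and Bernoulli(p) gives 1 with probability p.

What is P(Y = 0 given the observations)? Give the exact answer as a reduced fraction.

Enumerate traces; 24 have nonzero weight after conditioning:
  (W=0, Y=0, X=1, Z=0) weight 1/693
  (W=0, Y=0, X=1, Z=1) weight 1/693
  (W=0, Y=0, X=1, Z=2) weight 2/693
  (W=0, Y=0, X=1, Z=3) weight 1/231
  (W=0, Y=1, X=0, Z=0) weight 2/231
  (W=0, Y=1, X=0, Z=1) weight 2/231
  (W=0, Y=1, X=0, Z=2) weight 4/231
  (W=0, Y=1, X=0, Z=3) weight 2/77
  … 16 more
Group by Y:
  weight(Y=0) = 13/198
  weight(Y=1) = 17/99
Total weight = 13/198 + 17/99 = 47/198
P(Y=0 | obs) = 13/198 / 47/198 = 13/47
P(Y=1 | obs) = 17/99 / 47/198 = 34/47

P(Y = 0 | obs) = 13/47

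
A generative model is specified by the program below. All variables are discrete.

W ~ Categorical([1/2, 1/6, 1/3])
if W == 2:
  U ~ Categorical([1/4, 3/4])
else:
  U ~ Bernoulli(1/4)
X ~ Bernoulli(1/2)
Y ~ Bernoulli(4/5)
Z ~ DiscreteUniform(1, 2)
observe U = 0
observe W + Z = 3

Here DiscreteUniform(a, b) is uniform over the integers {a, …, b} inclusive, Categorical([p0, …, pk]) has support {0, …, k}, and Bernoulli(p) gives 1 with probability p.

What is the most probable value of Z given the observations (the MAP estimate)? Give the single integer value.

argmax_v P(Z = v | obs) = 2

Enumerate traces; 8 have nonzero weight after conditioning:
  (W=1, U=0, X=0, Y=0, Z=2) weight 1/160
  (W=1, U=0, X=0, Y=1, Z=2) weight 1/40
  (W=1, U=0, X=1, Y=0, Z=2) weight 1/160
  (W=1, U=0, X=1, Y=1, Z=2) weight 1/40
  (W=2, U=0, X=0, Y=0, Z=1) weight 1/240
  (W=2, U=0, X=0, Y=1, Z=1) weight 1/60
  (W=2, U=0, X=1, Y=0, Z=1) weight 1/240
  (W=2, U=0, X=1, Y=1, Z=1) weight 1/60
Group by Z:
  weight(Z=1) = 1/24
  weight(Z=2) = 1/16
Total weight = 1/24 + 1/16 = 5/48
P(Z=1 | obs) = 1/24 / 5/48 = 2/5
P(Z=2 | obs) = 1/16 / 5/48 = 3/5
argmax = 2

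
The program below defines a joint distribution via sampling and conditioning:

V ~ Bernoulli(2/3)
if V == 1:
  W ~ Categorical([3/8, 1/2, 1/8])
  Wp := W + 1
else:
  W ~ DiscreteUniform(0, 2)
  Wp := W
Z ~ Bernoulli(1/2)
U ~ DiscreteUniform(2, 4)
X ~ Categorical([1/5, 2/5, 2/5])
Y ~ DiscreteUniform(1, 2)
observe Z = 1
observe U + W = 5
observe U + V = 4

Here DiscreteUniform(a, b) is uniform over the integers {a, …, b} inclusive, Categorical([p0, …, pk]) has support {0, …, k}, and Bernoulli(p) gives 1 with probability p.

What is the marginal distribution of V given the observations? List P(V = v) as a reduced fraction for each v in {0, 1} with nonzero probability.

Enumerate traces; 12 have nonzero weight after conditioning:
  (V=0, W=1, Z=1, U=4, X=0, Y=1) weight 1/540
  (V=0, W=1, Z=1, U=4, X=0, Y=2) weight 1/540
  (V=0, W=1, Z=1, U=4, X=1, Y=1) weight 1/270
  (V=0, W=1, Z=1, U=4, X=1, Y=2) weight 1/270
  (V=0, W=1, Z=1, U=4, X=2, Y=1) weight 1/270
  (V=0, W=1, Z=1, U=4, X=2, Y=2) weight 1/270
  (V=1, W=2, Z=1, U=3, X=0, Y=1) weight 1/720
  (V=1, W=2, Z=1, U=3, X=0, Y=2) weight 1/720
  … 4 more
Group by V:
  weight(V=0) = 1/54
  weight(V=1) = 1/72
Total weight = 1/54 + 1/72 = 7/216
P(V=0 | obs) = 1/54 / 7/216 = 4/7
P(V=1 | obs) = 1/72 / 7/216 = 3/7

P(V=0) = 4/7, P(V=1) = 3/7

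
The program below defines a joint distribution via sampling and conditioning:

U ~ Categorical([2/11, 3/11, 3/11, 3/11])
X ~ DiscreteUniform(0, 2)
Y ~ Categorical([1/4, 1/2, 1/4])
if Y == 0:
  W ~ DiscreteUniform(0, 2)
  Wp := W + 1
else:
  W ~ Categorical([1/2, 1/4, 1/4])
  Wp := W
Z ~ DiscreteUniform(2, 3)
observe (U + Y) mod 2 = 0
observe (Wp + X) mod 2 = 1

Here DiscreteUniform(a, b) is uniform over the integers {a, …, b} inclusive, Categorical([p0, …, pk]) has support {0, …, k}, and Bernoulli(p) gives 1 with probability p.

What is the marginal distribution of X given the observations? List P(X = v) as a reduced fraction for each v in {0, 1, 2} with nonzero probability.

P(X=0) = 91/355, P(X=1) = 173/355, P(X=2) = 91/355

Enumerate traces; 52 have nonzero weight after conditioning:
  (U=0, X=0, Y=0, W=0, Z=2) weight 1/396
  (U=0, X=0, Y=0, W=0, Z=3) weight 1/396
  (U=0, X=0, Y=0, W=2, Z=2) weight 1/396
  (U=0, X=0, Y=0, W=2, Z=3) weight 1/396
  (U=0, X=0, Y=2, W=1, Z=2) weight 1/528
  (U=0, X=0, Y=2, W=1, Z=3) weight 1/528
  (U=0, X=1, Y=0, W=1, Z=2) weight 1/396
  (U=0, X=1, Y=0, W=1, Z=3) weight 1/396
  (U=0, X=2, Y=0, W=0, Z=2) weight 1/396
  … 43 more
Group by X:
  weight(X=0) = 91/1584
  weight(X=1) = 173/1584
  weight(X=2) = 91/1584
Total weight = 91/1584 + 173/1584 + 91/1584 = 355/1584
P(X=0 | obs) = 91/1584 / 355/1584 = 91/355
P(X=1 | obs) = 173/1584 / 355/1584 = 173/355
P(X=2 | obs) = 91/1584 / 355/1584 = 91/355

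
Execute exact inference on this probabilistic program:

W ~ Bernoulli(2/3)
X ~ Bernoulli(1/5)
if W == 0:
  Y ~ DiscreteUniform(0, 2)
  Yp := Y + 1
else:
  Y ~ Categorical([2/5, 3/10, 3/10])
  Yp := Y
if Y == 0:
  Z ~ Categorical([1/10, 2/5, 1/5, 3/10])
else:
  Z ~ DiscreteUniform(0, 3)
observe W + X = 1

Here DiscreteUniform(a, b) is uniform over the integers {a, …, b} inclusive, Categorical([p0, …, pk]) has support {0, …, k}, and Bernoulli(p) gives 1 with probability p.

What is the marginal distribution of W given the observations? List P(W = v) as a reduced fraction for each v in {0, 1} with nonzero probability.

Enumerate traces; 24 have nonzero weight after conditioning:
  (W=0, X=1, Y=0, Z=0) weight 1/450
  (W=0, X=1, Y=0, Z=1) weight 2/225
  (W=0, X=1, Y=0, Z=2) weight 1/225
  (W=0, X=1, Y=0, Z=3) weight 1/150
  (W=0, X=1, Y=1, Z=0) weight 1/180
  (W=0, X=1, Y=1, Z=1) weight 1/180
  (W=0, X=1, Y=1, Z=2) weight 1/180
  (W=0, X=1, Y=1, Z=3) weight 1/180
  (W=1, X=0, Y=0, Z=0) weight 8/375
  … 15 more
Group by W:
  weight(W=0) = 1/15
  weight(W=1) = 8/15
Total weight = 1/15 + 8/15 = 3/5
P(W=0 | obs) = 1/15 / 3/5 = 1/9
P(W=1 | obs) = 8/15 / 3/5 = 8/9

P(W=0) = 1/9, P(W=1) = 8/9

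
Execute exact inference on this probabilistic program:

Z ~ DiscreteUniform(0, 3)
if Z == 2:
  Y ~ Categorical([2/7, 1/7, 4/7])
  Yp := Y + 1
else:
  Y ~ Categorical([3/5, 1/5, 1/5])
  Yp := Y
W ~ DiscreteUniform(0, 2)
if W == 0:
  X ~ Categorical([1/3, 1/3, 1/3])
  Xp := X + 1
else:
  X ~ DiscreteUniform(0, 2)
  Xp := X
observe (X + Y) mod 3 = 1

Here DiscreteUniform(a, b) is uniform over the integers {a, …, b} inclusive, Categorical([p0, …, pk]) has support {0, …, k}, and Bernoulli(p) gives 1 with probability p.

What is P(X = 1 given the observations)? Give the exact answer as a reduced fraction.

Enumerate traces; 36 have nonzero weight after conditioning:
  (Z=0, Y=0, W=0, X=1) weight 1/60
  (Z=0, Y=0, W=1, X=1) weight 1/60
  (Z=0, Y=0, W=2, X=1) weight 1/60
  (Z=0, Y=1, W=0, X=0) weight 1/180
  (Z=0, Y=1, W=1, X=0) weight 1/180
  (Z=0, Y=1, W=2, X=0) weight 1/180
  (Z=0, Y=2, W=0, X=2) weight 1/180
  (Z=0, Y=2, W=1, X=2) weight 1/180
  … 28 more
Group by X:
  weight(X=0) = 13/210
  weight(X=1) = 73/420
  weight(X=2) = 41/420
Total weight = 13/210 + 73/420 + 41/420 = 1/3
P(X=0 | obs) = 13/210 / 1/3 = 13/70
P(X=1 | obs) = 73/420 / 1/3 = 73/140
P(X=2 | obs) = 41/420 / 1/3 = 41/140

P(X = 1 | obs) = 73/140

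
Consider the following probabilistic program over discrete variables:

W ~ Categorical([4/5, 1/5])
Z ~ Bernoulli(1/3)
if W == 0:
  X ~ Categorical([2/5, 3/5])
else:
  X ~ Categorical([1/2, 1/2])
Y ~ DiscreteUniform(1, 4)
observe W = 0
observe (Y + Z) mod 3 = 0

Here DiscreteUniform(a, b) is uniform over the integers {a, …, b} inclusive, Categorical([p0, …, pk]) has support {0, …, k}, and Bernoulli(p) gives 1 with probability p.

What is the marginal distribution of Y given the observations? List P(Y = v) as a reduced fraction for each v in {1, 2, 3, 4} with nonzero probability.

Enumerate traces; 4 have nonzero weight after conditioning:
  (W=0, Z=0, X=0, Y=3) weight 4/75
  (W=0, Z=0, X=1, Y=3) weight 2/25
  (W=0, Z=1, X=0, Y=2) weight 2/75
  (W=0, Z=1, X=1, Y=2) weight 1/25
Group by Y:
  weight(Y=2) = 1/15
  weight(Y=3) = 2/15
Total weight = 1/15 + 2/15 = 1/5
P(Y=2 | obs) = 1/15 / 1/5 = 1/3
P(Y=3 | obs) = 2/15 / 1/5 = 2/3

P(Y=2) = 1/3, P(Y=3) = 2/3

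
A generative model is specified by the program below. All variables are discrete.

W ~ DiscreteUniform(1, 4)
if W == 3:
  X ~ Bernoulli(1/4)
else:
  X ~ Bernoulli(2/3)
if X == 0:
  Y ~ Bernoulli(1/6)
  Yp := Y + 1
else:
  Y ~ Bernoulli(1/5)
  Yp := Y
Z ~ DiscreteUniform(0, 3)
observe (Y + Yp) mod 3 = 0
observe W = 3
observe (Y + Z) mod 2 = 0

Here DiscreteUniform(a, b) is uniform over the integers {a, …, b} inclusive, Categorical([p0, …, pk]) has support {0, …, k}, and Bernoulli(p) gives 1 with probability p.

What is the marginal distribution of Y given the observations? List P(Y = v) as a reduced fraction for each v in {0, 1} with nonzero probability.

P(Y=0) = 8/13, P(Y=1) = 5/13

Enumerate traces; 4 have nonzero weight after conditioning:
  (W=3, X=0, Y=1, Z=1) weight 1/128
  (W=3, X=0, Y=1, Z=3) weight 1/128
  (W=3, X=1, Y=0, Z=0) weight 1/80
  (W=3, X=1, Y=0, Z=2) weight 1/80
Group by Y:
  weight(Y=0) = 1/40
  weight(Y=1) = 1/64
Total weight = 1/40 + 1/64 = 13/320
P(Y=0 | obs) = 1/40 / 13/320 = 8/13
P(Y=1 | obs) = 1/64 / 13/320 = 5/13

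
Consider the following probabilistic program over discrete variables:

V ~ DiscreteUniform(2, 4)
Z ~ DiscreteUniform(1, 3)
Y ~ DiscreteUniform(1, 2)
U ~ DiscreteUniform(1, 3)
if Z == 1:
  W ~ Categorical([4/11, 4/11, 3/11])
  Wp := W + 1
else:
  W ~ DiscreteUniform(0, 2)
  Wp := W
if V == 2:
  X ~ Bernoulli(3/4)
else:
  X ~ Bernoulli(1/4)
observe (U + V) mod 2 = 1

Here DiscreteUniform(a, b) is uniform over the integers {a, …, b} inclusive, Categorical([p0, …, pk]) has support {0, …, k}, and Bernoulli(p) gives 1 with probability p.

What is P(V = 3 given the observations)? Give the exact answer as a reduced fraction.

Enumerate traces; 180 have nonzero weight after conditioning:
  (V=2, Z=1, Y=1, U=1, W=0, X=0) weight 1/594
  (V=2, Z=1, Y=1, U=1, W=0, X=1) weight 1/198
  (V=2, Z=1, Y=1, U=1, W=1, X=0) weight 1/594
  (V=2, Z=1, Y=1, U=1, W=1, X=1) weight 1/198
  (V=2, Z=1, Y=1, U=1, W=2, X=0) weight 1/792
  (V=2, Z=1, Y=1, U=1, W=2, X=1) weight 1/264
  (V=2, Z=1, Y=1, U=3, W=0, X=0) weight 1/594
  (V=2, Z=1, Y=1, U=3, W=0, X=1) weight 1/198
  (V=3, Z=1, Y=1, U=2, W=0, X=0) weight 1/198
  (V=4, Z=1, Y=1, U=1, W=0, X=0) weight 1/198
  … 170 more
Group by V:
  weight(V=2) = 2/9
  weight(V=3) = 1/9
  weight(V=4) = 2/9
Total weight = 2/9 + 1/9 + 2/9 = 5/9
P(V=2 | obs) = 2/9 / 5/9 = 2/5
P(V=3 | obs) = 1/9 / 5/9 = 1/5
P(V=4 | obs) = 2/9 / 5/9 = 2/5

P(V = 3 | obs) = 1/5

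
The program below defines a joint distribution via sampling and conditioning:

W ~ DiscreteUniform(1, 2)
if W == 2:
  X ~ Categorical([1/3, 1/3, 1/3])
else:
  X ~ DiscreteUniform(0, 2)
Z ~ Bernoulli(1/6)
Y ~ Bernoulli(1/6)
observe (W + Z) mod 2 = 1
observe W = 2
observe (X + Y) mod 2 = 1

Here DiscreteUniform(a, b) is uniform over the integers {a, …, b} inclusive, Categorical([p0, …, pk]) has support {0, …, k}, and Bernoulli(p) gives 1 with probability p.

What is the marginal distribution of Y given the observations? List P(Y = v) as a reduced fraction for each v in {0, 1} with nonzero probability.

P(Y=0) = 5/7, P(Y=1) = 2/7

Enumerate traces; 3 have nonzero weight after conditioning:
  (W=2, X=0, Z=1, Y=1) weight 1/216
  (W=2, X=1, Z=1, Y=0) weight 5/216
  (W=2, X=2, Z=1, Y=1) weight 1/216
Group by Y:
  weight(Y=0) = 5/216
  weight(Y=1) = 1/108
Total weight = 5/216 + 1/108 = 7/216
P(Y=0 | obs) = 5/216 / 7/216 = 5/7
P(Y=1 | obs) = 1/108 / 7/216 = 2/7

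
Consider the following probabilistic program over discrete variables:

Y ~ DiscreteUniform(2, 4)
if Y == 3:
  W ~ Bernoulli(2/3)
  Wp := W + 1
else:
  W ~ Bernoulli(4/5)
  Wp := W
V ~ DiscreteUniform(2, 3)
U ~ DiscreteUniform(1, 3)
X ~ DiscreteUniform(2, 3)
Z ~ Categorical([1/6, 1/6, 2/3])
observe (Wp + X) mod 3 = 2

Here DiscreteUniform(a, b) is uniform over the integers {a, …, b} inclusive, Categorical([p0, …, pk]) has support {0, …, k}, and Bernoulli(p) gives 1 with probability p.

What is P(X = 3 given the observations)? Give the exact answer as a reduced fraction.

Enumerate traces; 54 have nonzero weight after conditioning:
  (Y=2, W=0, V=2, U=1, X=2, Z=0) weight 1/1080
  (Y=2, W=0, V=2, U=1, X=2, Z=1) weight 1/1080
  (Y=2, W=0, V=2, U=1, X=2, Z=2) weight 1/270
  (Y=2, W=0, V=2, U=2, X=2, Z=0) weight 1/1080
  (Y=2, W=0, V=2, U=2, X=2, Z=1) weight 1/1080
  (Y=2, W=0, V=2, U=2, X=2, Z=2) weight 1/270
  (Y=2, W=0, V=2, U=3, X=2, Z=0) weight 1/1080
  (Y=2, W=0, V=2, U=3, X=2, Z=1) weight 1/1080
  (Y=3, W=1, V=2, U=1, X=3, Z=0) weight 1/324
  … 45 more
Group by X:
  weight(X=2) = 1/15
  weight(X=3) = 1/9
Total weight = 1/15 + 1/9 = 8/45
P(X=2 | obs) = 1/15 / 8/45 = 3/8
P(X=3 | obs) = 1/9 / 8/45 = 5/8

P(X = 3 | obs) = 5/8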